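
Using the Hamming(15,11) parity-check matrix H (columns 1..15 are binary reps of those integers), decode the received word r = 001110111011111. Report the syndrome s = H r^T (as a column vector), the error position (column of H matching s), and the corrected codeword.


s = (1, 1, 1, 1)^T, error position = 15, corrected codeword c = 001110111011110

Compute s = H r^T mod 2 one row at a time:
  s_1 = 1 + 1 + 0 + 1 + 1 + 1 + 1 + 1 = 7 ≡ 1 (mod 2).
  s_2 = 1 + 1 + 0 + 1 + 1 + 1 + 1 + 1 = 7 ≡ 1 (mod 2).
  s_3 = 0 + 1 + 0 + 1 + 0 + 1 + 1 + 1 = 5 ≡ 1 (mod 2).
  s_4 = 0 + 1 + 1 + 1 + 1 + 1 + 1 + 1 = 7 ≡ 1 (mod 2).
s = (1, 1, 1, 1)^T — this equals column 15 of H (binary 1111), so error is at position 15.
Correct: flip bit 15 of r = 001110111011111 to get c = 001110111011110.


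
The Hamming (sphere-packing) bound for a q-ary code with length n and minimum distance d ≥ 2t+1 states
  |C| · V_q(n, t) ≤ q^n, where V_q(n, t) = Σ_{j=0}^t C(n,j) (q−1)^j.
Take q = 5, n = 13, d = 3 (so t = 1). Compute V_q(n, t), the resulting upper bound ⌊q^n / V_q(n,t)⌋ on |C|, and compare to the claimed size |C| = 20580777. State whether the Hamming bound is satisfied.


V_q(n, t) = 53, q^n = 1220703125, Hamming bound = 23032134, |C| = 20580777 ≤ bound (satisfied).

Step 1: Compute V_q(n, t) = Σ_{j=0}^1 C(n, j) (q−1)^j.
  j = 0: C(13,0)·(4)^0 = 1·1 = 1.
  j = 1: C(13,1)·(4)^1 = 13·4 = 52.
  V_q(n, t) = 1 + 52 = 53.
Step 2: q^n = 5^13 = 1220703125.
Step 3: Hamming bound ⌊q^n / V_q(n,t)⌋ = ⌊1220703125/53⌋ = 23032134.
Step 4: Compare |C| = 20580777 to 23032134: satisfied.
The claimed |C| lies below the Hamming bound.


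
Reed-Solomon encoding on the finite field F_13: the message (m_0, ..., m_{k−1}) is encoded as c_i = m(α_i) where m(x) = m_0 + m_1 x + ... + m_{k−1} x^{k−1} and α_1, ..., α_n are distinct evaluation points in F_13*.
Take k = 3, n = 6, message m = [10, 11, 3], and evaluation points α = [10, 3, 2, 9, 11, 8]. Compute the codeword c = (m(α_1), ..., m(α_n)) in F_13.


c = [4, 5, 5, 1, 0, 4]

Message polynomial: m(x) = 10 + 11·x + 3·x^2 (mod 13).
For each evaluation point α_i, compute m(α_i) mod 13:
  α_1 = 10: Horner steps 3 → 2 → 4, so m(10) = 4.
  α_2 = 3: Horner steps 3 → 7 → 5, so m(3) = 5.
  α_3 = 2: Horner steps 3 → 4 → 5, so m(2) = 5.
  α_4 = 9: Horner steps 3 → 12 → 1, so m(9) = 1.
  α_5 = 11: Horner steps 3 → 5 → 0, so m(11) = 0.
  α_6 = 8: Horner steps 3 → 9 → 4, so m(8) = 4.
Codeword c = [4, 5, 5, 1, 0, 4] ∈ F_13^6.


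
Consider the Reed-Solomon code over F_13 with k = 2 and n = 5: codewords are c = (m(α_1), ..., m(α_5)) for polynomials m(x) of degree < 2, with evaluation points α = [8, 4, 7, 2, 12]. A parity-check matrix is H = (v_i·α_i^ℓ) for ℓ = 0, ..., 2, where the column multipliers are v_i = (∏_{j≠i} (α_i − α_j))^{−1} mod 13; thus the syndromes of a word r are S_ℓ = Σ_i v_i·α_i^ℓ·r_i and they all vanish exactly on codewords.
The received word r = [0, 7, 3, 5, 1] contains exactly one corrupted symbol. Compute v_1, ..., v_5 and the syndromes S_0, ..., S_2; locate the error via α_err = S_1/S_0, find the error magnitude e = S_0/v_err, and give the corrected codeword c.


S = (7, 2, 8), error at position 2, error magnitude e = 8, c = [0, 12, 3, 5, 1].

Step 1: column multipliers v_i = (∏_{j≠i}(α_i − α_j))^{−1} mod 13.
  i = 1 (α = 8): (8−4)(8−7)(8−2)(8−12) = 4·1·6·(−4) = −96 ≡ 8, so v_1 = 8^{−1} = 5 (mod 13).
  i = 2 (α = 4): (4−8)(4−7)(4−2)(4−12) = (−4)·(−3)·2·(−8) = −192 ≡ 3, so v_2 = 3^{−1} = 9 (mod 13).
  i = 3 (α = 7): (7−8)(7−4)(7−2)(7−12) = (−1)·3·5·(−5) = 75 ≡ 10, so v_3 = 10^{−1} = 4 (mod 13).
  i = 4 (α = 2): (2−8)(2−4)(2−7)(2−12) = (−6)·(−2)·(−5)·(−10) = 600 ≡ 2, so v_4 = 2^{−1} = 7 (mod 13).
  i = 5 (α = 12): (12−8)(12−4)(12−7)(12−2) = 4·8·5·10 = 1600 ≡ 1, so v_5 = 1^{−1} = 1 (mod 13).
  v = [5, 9, 4, 7, 1].
Step 2: syndromes of r = [0, 7, 3, 5, 1] (all sums mod 13).
  S_0 = Σ v_i r_i = 5·0 + 9·7 + 4·3 + 7·5 + 1·1 = 111 ≡ 7.
  S_1 = Σ v_i α_i r_i = 5·8·0 + 9·4·7 + 4·7·3 + 7·2·5 + 1·12·1 = 418 ≡ 2.
  α_i^2 mod 13 = [12, 3, 10, 4, 1].
  S_2 = Σ v_i α_i^2 r_i = 5·12·0 + 9·3·7 + 4·10·3 + 7·4·5 + 1·1·1 = 450 ≡ 8.
  S = (7, 2, 8) ≠ 0, so r is not a codeword (an error is present).
Step 3: locate the error. For a single error e at position i, S_ℓ = v_i·e·α_i^ℓ, so α_err = S_1/S_0.
  S_0^{−1} = 7^{−1} = 2 (mod 13), so α_err = 2·2 = 4 ≡ 4 = α_2. Error position i = 2.
  Consistency check: S_2/S_1 = 8·7 = 56 ≡ 4 = α_err ✓ (single-error assumption holds).
Step 4: error magnitude e = S_0/v_2 = S_0·∏_{j≠2}(α_2 − α_j) = 7·3 = 21 ≡ 8 (mod 13).
Step 5: correct position 2: c_2 = r_2 − e = 7 − 8 ≡ 12 (mod 13). Hence c = [0, 12, 3, 5, 1].
  Check: interpolating c through the α_i gives m(x) = 11 + 10·x (degree < 2) with m(α_i) = c_i for every i, so c is indeed a codeword.


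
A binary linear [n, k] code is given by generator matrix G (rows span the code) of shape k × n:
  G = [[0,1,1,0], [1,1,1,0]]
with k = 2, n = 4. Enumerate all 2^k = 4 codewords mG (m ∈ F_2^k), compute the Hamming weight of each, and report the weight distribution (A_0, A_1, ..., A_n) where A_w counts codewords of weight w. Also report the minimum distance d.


Weight distribution: A_0 = 1, A_1 = 1, A_2 = 1, A_3 = 1. Minimum distance d = 1.

Enumerate all 2^2 = 4 messages m ∈ F_2^2.
For each, compute codeword c = mG in F_2^4, then tally its weight.
  m = 00 → c = 0000, weight = 0.
  m = 10 → c = 0110, weight = 2.
  m = 01 → c = 1110, weight = 3.
  m = 11 → c = 1000, weight = 1.
Tally weights:
  weight 0: 1 codewords.
  weight 1: 1 codewords.
  weight 2: 1 codewords.
  weight 3: 1 codewords.
Minimum distance d = smallest w > 0 with A_w > 0 = 1.
Sanity: Σ A_w = 4 = 2^2 = 4 ✓.


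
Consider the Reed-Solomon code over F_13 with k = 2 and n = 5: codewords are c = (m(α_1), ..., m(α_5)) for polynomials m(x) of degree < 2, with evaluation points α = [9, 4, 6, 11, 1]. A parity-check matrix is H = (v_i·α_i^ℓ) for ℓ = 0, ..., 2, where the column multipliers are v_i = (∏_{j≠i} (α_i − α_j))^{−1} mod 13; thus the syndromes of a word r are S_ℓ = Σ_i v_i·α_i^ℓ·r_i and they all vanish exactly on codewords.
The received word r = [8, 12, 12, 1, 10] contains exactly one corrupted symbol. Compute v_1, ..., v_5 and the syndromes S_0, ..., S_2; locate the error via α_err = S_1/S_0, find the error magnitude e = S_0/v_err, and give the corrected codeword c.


S = (10, 1, 4), error at position 2, error magnitude e = 6, c = [8, 6, 12, 1, 10].

Step 1: column multipliers v_i = (∏_{j≠i}(α_i − α_j))^{−1} mod 13.
  i = 1 (α = 9): (9−4)(9−6)(9−11)(9−1) = 5·3·(−2)·8 = −240 ≡ 7, so v_1 = 7^{−1} = 2 (mod 13).
  i = 2 (α = 4): (4−9)(4−6)(4−11)(4−1) = (−5)·(−2)·(−7)·3 = −210 ≡ 11, so v_2 = 11^{−1} = 6 (mod 13).
  i = 3 (α = 6): (6−9)(6−4)(6−11)(6−1) = (−3)·2·(−5)·5 = 150 ≡ 7, so v_3 = 7^{−1} = 2 (mod 13).
  i = 4 (α = 11): (11−9)(11−4)(11−6)(11−1) = 2·7·5·10 = 700 ≡ 11, so v_4 = 11^{−1} = 6 (mod 13).
  i = 5 (α = 1): (1−9)(1−4)(1−6)(1−11) = (−8)·(−3)·(−5)·(−10) = 1200 ≡ 4, so v_5 = 4^{−1} = 10 (mod 13).
  v = [2, 6, 2, 6, 10].
Step 2: syndromes of r = [8, 12, 12, 1, 10] (all sums mod 13).
  S_0 = Σ v_i r_i = 2·8 + 6·12 + 2·12 + 6·1 + 10·10 = 218 ≡ 10.
  S_1 = Σ v_i α_i r_i = 2·9·8 + 6·4·12 + 2·6·12 + 6·11·1 + 10·1·10 = 742 ≡ 1.
  α_i^2 mod 13 = [3, 3, 10, 4, 1].
  S_2 = Σ v_i α_i^2 r_i = 2·3·8 + 6·3·12 + 2·10·12 + 6·4·1 + 10·1·10 = 628 ≡ 4.
  S = (10, 1, 4) ≠ 0, so r is not a codeword (an error is present).
Step 3: locate the error. For a single error e at position i, S_ℓ = v_i·e·α_i^ℓ, so α_err = S_1/S_0.
  S_0^{−1} = 10^{−1} = 4 (mod 13), so α_err = 1·4 = 4 ≡ 4 = α_2. Error position i = 2.
  Consistency check: S_2/S_1 = 4·1 = 4 ≡ 4 = α_err ✓ (single-error assumption holds).
Step 4: error magnitude e = S_0/v_2 = S_0·∏_{j≠2}(α_2 − α_j) = 10·11 = 110 ≡ 6 (mod 13).
Step 5: correct position 2: c_2 = r_2 − e = 12 − 6 ≡ 6 (mod 13). Hence c = [8, 6, 12, 1, 10].
  Check: interpolating c through the α_i gives m(x) = 7 + 3·x (degree < 2) with m(α_i) = c_i for every i, so c is indeed a codeword.


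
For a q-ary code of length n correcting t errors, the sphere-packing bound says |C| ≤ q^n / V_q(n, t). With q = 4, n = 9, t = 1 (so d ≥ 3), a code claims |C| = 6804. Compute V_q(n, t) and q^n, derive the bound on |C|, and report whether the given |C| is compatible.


V_q(n, t) = 28, q^n = 262144, Hamming bound = 9362, |C| = 6804 ≤ bound (satisfied).

Step 1: Compute V_q(n, t) = Σ_{j=0}^1 C(n, j) (q−1)^j.
  j = 0: C(9,0)·(3)^0 = 1·1 = 1.
  j = 1: C(9,1)·(3)^1 = 9·3 = 27.
  V_q(n, t) = 1 + 27 = 28.
Step 2: q^n = 4^9 = 262144.
Step 3: Hamming bound ⌊q^n / V_q(n,t)⌋ = ⌊262144/28⌋ = 9362.
Step 4: Compare |C| = 6804 to 9362: satisfied.
The claimed |C| lies below the Hamming bound.


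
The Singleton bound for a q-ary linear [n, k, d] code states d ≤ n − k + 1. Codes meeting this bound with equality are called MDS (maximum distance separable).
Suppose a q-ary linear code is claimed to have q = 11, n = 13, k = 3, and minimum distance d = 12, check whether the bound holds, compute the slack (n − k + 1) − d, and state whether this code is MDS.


Singleton RHS = n − k + 1 = 11, slack = -1, bound violated (no such code; not MDS).

Singleton bound: d ≤ n − k + 1.
Here n = 13, k = 3, so n − k + 1 = 11.
Given d = 12, check d ≤ 11: NO.
Slack = (n − k + 1) − d = -1.
The slack is negative: d = 12 exceeds n − k + 1 = 11 by 1, so the Singleton bound is violated and no linear [13, 3, 12]_11 code can exist. In particular it is not MDS (MDS requires d = n − k + 1 exactly).
Description: the claimed parameters are [13, 3, 12]_11; such a code would be impossible (violates the Singleton bound).


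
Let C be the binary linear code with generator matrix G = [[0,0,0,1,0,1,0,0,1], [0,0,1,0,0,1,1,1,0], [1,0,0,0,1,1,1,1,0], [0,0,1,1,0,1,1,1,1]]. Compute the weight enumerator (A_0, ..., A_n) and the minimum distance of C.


Weight distribution: A_0 = 1, A_1 = 1, A_2 = 1, A_3 = 3, A_4 = 3, A_5 = 3, A_6 = 3, A_7 = 1. Minimum distance d = 1.

Enumerate all 2^4 = 16 messages m ∈ F_2^4.
For each, compute codeword c = mG in F_2^9, then tally its weight.
  m = 0000 → c = 000000000, weight = 0.
  m = 1000 → c = 000101001, weight = 3.
  m = 0100 → c = 001001110, weight = 4.
  m = 1100 → c = 001100111, weight = 5.
  m = 0010 → c = 100011110, weight = 5.
  m = 1010 → c = 100110111, weight = 6.
  m = 0110 → c = 101010000, weight = 3.
  m = 1110 → c = 101111001, weight = 6.
  m = 0001 → c = 001101111, weight = 6.
  m = 1001 → c = 001000110, weight = 3.
  m = 0101 → c = 000100001, weight = 2.
  m = 1101 → c = 000001000, weight = 1.
  m = 0011 → c = 101110001, weight = 5.
  m = 1011 → c = 101011000, weight = 4.
  m = 0111 → c = 100111111, weight = 7.
  m = 1111 → c = 100010110, weight = 4.
Tally weights:
  weight 0: 1 codewords.
  weight 1: 1 codewords.
  weight 2: 1 codewords.
  weight 3: 3 codewords.
  weight 4: 3 codewords.
  weight 5: 3 codewords.
  weight 6: 3 codewords.
  weight 7: 1 codewords.
Minimum distance d = smallest w > 0 with A_w > 0 = 1.
Sanity: Σ A_w = 16 = 2^4 = 16 ✓.


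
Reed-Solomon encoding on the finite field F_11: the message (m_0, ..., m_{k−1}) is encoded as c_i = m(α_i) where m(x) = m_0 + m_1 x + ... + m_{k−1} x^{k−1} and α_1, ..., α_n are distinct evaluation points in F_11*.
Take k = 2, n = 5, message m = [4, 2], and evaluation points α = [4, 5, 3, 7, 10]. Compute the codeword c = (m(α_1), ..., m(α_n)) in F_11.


c = [1, 3, 10, 7, 2]

Message polynomial: m(x) = 4 + 2·x (mod 11).
For each evaluation point α_i, compute m(α_i) mod 11:
  α_1 = 4: Horner steps 2 → 1, so m(4) = 1.
  α_2 = 5: Horner steps 2 → 3, so m(5) = 3.
  α_3 = 3: Horner steps 2 → 10, so m(3) = 10.
  α_4 = 7: Horner steps 2 → 7, so m(7) = 7.
  α_5 = 10: Horner steps 2 → 2, so m(10) = 2.
Codeword c = [1, 3, 10, 7, 2] ∈ F_11^5.


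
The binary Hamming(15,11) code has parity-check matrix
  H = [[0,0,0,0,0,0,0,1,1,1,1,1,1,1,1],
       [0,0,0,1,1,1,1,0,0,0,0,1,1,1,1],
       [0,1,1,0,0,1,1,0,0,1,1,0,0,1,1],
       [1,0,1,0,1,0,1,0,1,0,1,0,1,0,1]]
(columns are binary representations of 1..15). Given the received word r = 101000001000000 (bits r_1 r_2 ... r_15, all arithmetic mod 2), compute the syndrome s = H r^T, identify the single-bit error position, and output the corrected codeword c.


s = (1, 0, 1, 1)^T, error position = 11, corrected codeword c = 101000001010000

Compute s = H r^T mod 2 one row at a time:
  s_1 = 0 + 1 + 0 + 0 + 0 + 0 + 0 + 0 = 1 ≡ 1 (mod 2).
  s_2 = 0 + 0 + 0 + 0 + 0 + 0 + 0 + 0 = 0 ≡ 0 (mod 2).
  s_3 = 0 + 1 + 0 + 0 + 0 + 0 + 0 + 0 = 1 ≡ 1 (mod 2).
  s_4 = 1 + 1 + 0 + 0 + 1 + 0 + 0 + 0 = 3 ≡ 1 (mod 2).
s = (1, 0, 1, 1)^T — this equals column 11 of H (binary 1011), so error is at position 11.
Correct: flip bit 11 of r = 101000001000000 to get c = 101000001010000.


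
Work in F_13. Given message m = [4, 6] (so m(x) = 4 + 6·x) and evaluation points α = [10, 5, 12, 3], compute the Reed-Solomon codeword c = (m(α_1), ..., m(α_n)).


c = [12, 8, 11, 9]

Message polynomial: m(x) = 4 + 6·x (mod 13).
For each evaluation point α_i, compute m(α_i) mod 13:
  α_1 = 10: Horner steps 6 → 12, so m(10) = 12.
  α_2 = 5: Horner steps 6 → 8, so m(5) = 8.
  α_3 = 12: Horner steps 6 → 11, so m(12) = 11.
  α_4 = 3: Horner steps 6 → 9, so m(3) = 9.
Codeword c = [12, 8, 11, 9] ∈ F_13^4.


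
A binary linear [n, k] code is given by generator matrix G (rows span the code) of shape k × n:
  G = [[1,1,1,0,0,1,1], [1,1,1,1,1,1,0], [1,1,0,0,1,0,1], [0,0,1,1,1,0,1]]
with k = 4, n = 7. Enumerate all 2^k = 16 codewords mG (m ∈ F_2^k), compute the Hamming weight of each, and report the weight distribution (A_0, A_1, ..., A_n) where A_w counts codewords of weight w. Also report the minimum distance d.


Weight distribution: A_0 = 1, A_1 = 1, A_2 = 1, A_3 = 4, A_4 = 5, A_5 = 3, A_6 = 1. Minimum distance d = 1.

Enumerate all 2^4 = 16 messages m ∈ F_2^4.
For each, compute codeword c = mG in F_2^7, then tally its weight.
  m = 0000 → c = 0000000, weight = 0.
  m = 1000 → c = 1110011, weight = 5.
  m = 0100 → c = 1111110, weight = 6.
  m = 1100 → c = 0001101, weight = 3.
  m = 0010 → c = 1100101, weight = 4.
  m = 1010 → c = 0010110, weight = 3.
  m = 0110 → c = 0011011, weight = 4.
  m = 1110 → c = 1101000, weight = 3.
  m = 0001 → c = 0011101, weight = 4.
  m = 1001 → c = 1101110, weight = 5.
  m = 0101 → c = 1100011, weight = 4.
  m = 1101 → c = 0010000, weight = 1.
  m = 0011 → c = 1111000, weight = 4.
  m = 1011 → c = 0001011, weight = 3.
  m = 0111 → c = 0000110, weight = 2.
  m = 1111 → c = 1110101, weight = 5.
Tally weights:
  weight 0: 1 codewords.
  weight 1: 1 codewords.
  weight 2: 1 codewords.
  weight 3: 4 codewords.
  weight 4: 5 codewords.
  weight 5: 3 codewords.
  weight 6: 1 codewords.
Minimum distance d = smallest w > 0 with A_w > 0 = 1.
Sanity: Σ A_w = 16 = 2^4 = 16 ✓.


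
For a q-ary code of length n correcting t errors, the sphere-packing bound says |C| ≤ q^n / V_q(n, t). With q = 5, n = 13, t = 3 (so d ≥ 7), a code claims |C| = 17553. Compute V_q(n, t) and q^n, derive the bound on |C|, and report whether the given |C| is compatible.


V_q(n, t) = 19605, q^n = 1220703125, Hamming bound = 62264, |C| = 17553 ≤ bound (satisfied).

Step 1: Compute V_q(n, t) = Σ_{j=0}^3 C(n, j) (q−1)^j.
  j = 0: C(13,0)·(4)^0 = 1·1 = 1.
  j = 1: C(13,1)·(4)^1 = 13·4 = 52.
  j = 2: C(13,2)·(4)^2 = 78·16 = 1248.
  j = 3: C(13,3)·(4)^3 = 286·64 = 18304.
  V_q(n, t) = 1 + 52 + 1248 + 18304 = 19605.
Step 2: q^n = 5^13 = 1220703125.
Step 3: Hamming bound ⌊q^n / V_q(n,t)⌋ = ⌊1220703125/19605⌋ = 62264.
Step 4: Compare |C| = 17553 to 62264: satisfied.
The claimed |C| lies below the Hamming bound.


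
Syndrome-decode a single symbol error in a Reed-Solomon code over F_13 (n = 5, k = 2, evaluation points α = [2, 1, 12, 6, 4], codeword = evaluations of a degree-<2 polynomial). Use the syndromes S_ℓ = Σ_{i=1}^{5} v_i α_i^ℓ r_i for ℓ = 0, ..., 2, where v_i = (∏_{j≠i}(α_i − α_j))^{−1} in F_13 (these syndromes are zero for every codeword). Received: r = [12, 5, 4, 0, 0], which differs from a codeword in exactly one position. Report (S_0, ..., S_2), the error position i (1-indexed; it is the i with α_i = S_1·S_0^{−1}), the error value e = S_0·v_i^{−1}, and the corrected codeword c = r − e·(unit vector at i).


S = (11, 1, 6), error at position 4, error magnitude e = 12, c = [12, 5, 4, 1, 0].

Step 1: column multipliers v_i = (∏_{j≠i}(α_i − α_j))^{−1} mod 13.
  i = 1 (α = 2): (2−1)(2−12)(2−6)(2−4) = 1·(−10)·(−4)·(−2) = −80 ≡ 11, so v_1 = 11^{−1} = 6 (mod 13).
  i = 2 (α = 1): (1−2)(1−12)(1−6)(1−4) = (−1)·(−11)·(−5)·(−3) = 165 ≡ 9, so v_2 = 9^{−1} = 3 (mod 13).
  i = 3 (α = 12): (12−2)(12−1)(12−6)(12−4) = 10·11·6·8 = 5280 ≡ 2, so v_3 = 2^{−1} = 7 (mod 13).
  i = 4 (α = 6): (6−2)(6−1)(6−12)(6−4) = 4·5·(−6)·2 = −240 ≡ 7, so v_4 = 7^{−1} = 2 (mod 13).
  i = 5 (α = 4): (4−2)(4−1)(4−12)(4−6) = 2·3·(−8)·(−2) = 96 ≡ 5, so v_5 = 5^{−1} = 8 (mod 13).
  v = [6, 3, 7, 2, 8].
Step 2: syndromes of r = [12, 5, 4, 0, 0] (all sums mod 13).
  S_0 = Σ v_i r_i = 6·12 + 3·5 + 7·4 + 2·0 + 8·0 = 115 ≡ 11.
  S_1 = Σ v_i α_i r_i = 6·2·12 + 3·1·5 + 7·12·4 + 2·6·0 + 8·4·0 = 495 ≡ 1.
  α_i^2 mod 13 = [4, 1, 1, 10, 3].
  S_2 = Σ v_i α_i^2 r_i = 6·4·12 + 3·1·5 + 7·1·4 + 2·10·0 + 8·3·0 = 331 ≡ 6.
  S = (11, 1, 6) ≠ 0, so r is not a codeword (an error is present).
Step 3: locate the error. For a single error e at position i, S_ℓ = v_i·e·α_i^ℓ, so α_err = S_1/S_0.
  S_0^{−1} = 11^{−1} = 6 (mod 13), so α_err = 1·6 = 6 ≡ 6 = α_4. Error position i = 4.
  Consistency check: S_2/S_1 = 6·1 = 6 ≡ 6 = α_err ✓ (single-error assumption holds).
Step 4: error magnitude e = S_0/v_4 = S_0·∏_{j≠4}(α_4 − α_j) = 11·7 = 77 ≡ 12 (mod 13).
Step 5: correct position 4: c_4 = r_4 − e = 0 − 12 ≡ 1 (mod 13). Hence c = [12, 5, 4, 1, 0].
  Check: interpolating c through the α_i gives m(x) = 11 + 7·x (degree < 2) with m(α_i) = c_i for every i, so c is indeed a codeword.


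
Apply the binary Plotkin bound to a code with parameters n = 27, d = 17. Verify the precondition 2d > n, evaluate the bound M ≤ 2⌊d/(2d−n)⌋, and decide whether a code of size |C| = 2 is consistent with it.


Plotkin bound M ≤ 4; given |C| = 2 ≤ bound (satisfied).

Check applicability: 2d = 34, n = 27.
2d − n = 7 > 0, so Plotkin applies.
Compute d/(2d−n) = 17/7 ≈ 2.4286.
⌊d/(2d−n)⌋ = 2.
Plotkin bound: M ≤ 2·2 = 4.
Given |C| = 2, check: satisfied.
This |C| is below the Plotkin bound.


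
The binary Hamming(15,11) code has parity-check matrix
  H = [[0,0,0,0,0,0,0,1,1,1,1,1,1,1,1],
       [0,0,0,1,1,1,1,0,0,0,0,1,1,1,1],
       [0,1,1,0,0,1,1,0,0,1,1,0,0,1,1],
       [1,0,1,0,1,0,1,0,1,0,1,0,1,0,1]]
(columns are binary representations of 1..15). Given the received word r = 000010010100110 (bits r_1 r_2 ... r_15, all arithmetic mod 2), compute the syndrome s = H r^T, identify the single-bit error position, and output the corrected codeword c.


s = (0, 1, 0, 0)^T, error position = 4, corrected codeword c = 000110010100110

Compute s = H r^T mod 2 one row at a time:
  s_1 = 1 + 0 + 1 + 0 + 0 + 1 + 1 + 0 = 4 ≡ 0 (mod 2).
  s_2 = 0 + 1 + 0 + 0 + 0 + 1 + 1 + 0 = 3 ≡ 1 (mod 2).
  s_3 = 0 + 0 + 0 + 0 + 1 + 0 + 1 + 0 = 2 ≡ 0 (mod 2).
  s_4 = 0 + 0 + 1 + 0 + 0 + 0 + 1 + 0 = 2 ≡ 0 (mod 2).
s = (0, 1, 0, 0)^T — this equals column 4 of H (binary 0100), so error is at position 4.
Correct: flip bit 4 of r = 000010010100110 to get c = 000110010100110.


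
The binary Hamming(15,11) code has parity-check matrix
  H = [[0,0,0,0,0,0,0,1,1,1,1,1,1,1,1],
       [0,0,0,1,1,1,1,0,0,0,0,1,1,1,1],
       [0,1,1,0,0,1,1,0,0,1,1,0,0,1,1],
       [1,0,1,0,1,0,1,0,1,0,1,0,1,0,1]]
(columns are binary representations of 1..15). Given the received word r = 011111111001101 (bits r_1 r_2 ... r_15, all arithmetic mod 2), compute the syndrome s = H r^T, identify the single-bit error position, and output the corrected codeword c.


s = (1, 1, 1, 0)^T, error position = 14, corrected codeword c = 011111111001111

Compute s = H r^T mod 2 one row at a time:
  s_1 = 1 + 1 + 0 + 0 + 1 + 1 + 0 + 1 = 5 ≡ 1 (mod 2).
  s_2 = 1 + 1 + 1 + 1 + 1 + 1 + 0 + 1 = 7 ≡ 1 (mod 2).
  s_3 = 1 + 1 + 1 + 1 + 0 + 0 + 0 + 1 = 5 ≡ 1 (mod 2).
  s_4 = 0 + 1 + 1 + 1 + 1 + 0 + 1 + 1 = 6 ≡ 0 (mod 2).
s = (1, 1, 1, 0)^T — this equals column 14 of H (binary 1110), so error is at position 14.
Correct: flip bit 14 of r = 011111111001101 to get c = 011111111001111.


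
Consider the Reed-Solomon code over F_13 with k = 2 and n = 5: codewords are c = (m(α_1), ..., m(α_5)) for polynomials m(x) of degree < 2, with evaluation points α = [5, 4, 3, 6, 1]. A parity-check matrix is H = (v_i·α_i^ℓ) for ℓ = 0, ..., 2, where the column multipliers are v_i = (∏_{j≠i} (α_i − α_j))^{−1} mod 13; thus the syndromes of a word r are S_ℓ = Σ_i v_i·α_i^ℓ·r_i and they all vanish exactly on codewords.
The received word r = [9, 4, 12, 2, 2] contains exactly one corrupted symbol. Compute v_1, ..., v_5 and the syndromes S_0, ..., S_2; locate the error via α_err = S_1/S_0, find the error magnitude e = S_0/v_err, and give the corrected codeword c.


S = (10, 8, 9), error at position 4, error magnitude e = 1, c = [9, 4, 12, 1, 2].

Step 1: column multipliers v_i = (∏_{j≠i}(α_i − α_j))^{−1} mod 13.
  i = 1 (α = 5): (5−4)(5−3)(5−6)(5−1) = 1·2·(−1)·4 = −8 ≡ 5, so v_1 = 5^{−1} = 8 (mod 13).
  i = 2 (α = 4): (4−5)(4−3)(4−6)(4−1) = (−1)·1·(−2)·3 = 6 ≡ 6, so v_2 = 6^{−1} = 11 (mod 13).
  i = 3 (α = 3): (3−5)(3−4)(3−6)(3−1) = (−2)·(−1)·(−3)·2 = −12 ≡ 1, so v_3 = 1^{−1} = 1 (mod 13).
  i = 4 (α = 6): (6−5)(6−4)(6−3)(6−1) = 1·2·3·5 = 30 ≡ 4, so v_4 = 4^{−1} = 10 (mod 13).
  i = 5 (α = 1): (1−5)(1−4)(1−3)(1−6) = (−4)·(−3)·(−2)·(−5) = 120 ≡ 3, so v_5 = 3^{−1} = 9 (mod 13).
  v = [8, 11, 1, 10, 9].
Step 2: syndromes of r = [9, 4, 12, 2, 2] (all sums mod 13).
  S_0 = Σ v_i r_i = 8·9 + 11·4 + 1·12 + 10·2 + 9·2 = 166 ≡ 10.
  S_1 = Σ v_i α_i r_i = 8·5·9 + 11·4·4 + 1·3·12 + 10·6·2 + 9·1·2 = 710 ≡ 8.
  α_i^2 mod 13 = [12, 3, 9, 10, 1].
  S_2 = Σ v_i α_i^2 r_i = 8·12·9 + 11·3·4 + 1·9·12 + 10·10·2 + 9·1·2 = 1322 ≡ 9.
  S = (10, 8, 9) ≠ 0, so r is not a codeword (an error is present).
Step 3: locate the error. For a single error e at position i, S_ℓ = v_i·e·α_i^ℓ, so α_err = S_1/S_0.
  S_0^{−1} = 10^{−1} = 4 (mod 13), so α_err = 8·4 = 32 ≡ 6 = α_4. Error position i = 4.
  Consistency check: S_2/S_1 = 9·5 = 45 ≡ 6 = α_err ✓ (single-error assumption holds).
Step 4: error magnitude e = S_0/v_4 = S_0·∏_{j≠4}(α_4 − α_j) = 10·4 = 40 ≡ 1 (mod 13).
Step 5: correct position 4: c_4 = r_4 − e = 2 − 1 ≡ 1 (mod 13). Hence c = [9, 4, 12, 1, 2].
  Check: interpolating c through the α_i gives m(x) = 10 + 5·x (degree < 2) with m(α_i) = c_i for every i, so c is indeed a codeword.


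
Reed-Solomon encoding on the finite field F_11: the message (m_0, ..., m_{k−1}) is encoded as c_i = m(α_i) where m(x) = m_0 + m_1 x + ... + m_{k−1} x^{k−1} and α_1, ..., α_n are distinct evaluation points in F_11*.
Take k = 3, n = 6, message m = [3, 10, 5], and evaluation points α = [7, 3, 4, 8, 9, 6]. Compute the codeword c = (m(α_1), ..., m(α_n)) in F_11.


c = [10, 1, 2, 7, 3, 1]

Message polynomial: m(x) = 3 + 10·x + 5·x^2 (mod 11).
For each evaluation point α_i, compute m(α_i) mod 11:
  α_1 = 7: Horner steps 5 → 1 → 10, so m(7) = 10.
  α_2 = 3: Horner steps 5 → 3 → 1, so m(3) = 1.
  α_3 = 4: Horner steps 5 → 8 → 2, so m(4) = 2.
  α_4 = 8: Horner steps 5 → 6 → 7, so m(8) = 7.
  α_5 = 9: Horner steps 5 → 0 → 3, so m(9) = 3.
  α_6 = 6: Horner steps 5 → 7 → 1, so m(6) = 1.
Codeword c = [10, 1, 2, 7, 3, 1] ∈ F_11^6.


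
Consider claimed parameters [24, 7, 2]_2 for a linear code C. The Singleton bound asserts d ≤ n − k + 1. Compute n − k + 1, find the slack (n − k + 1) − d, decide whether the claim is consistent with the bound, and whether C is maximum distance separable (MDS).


Singleton RHS = n − k + 1 = 18, slack = 16, bound satisfied, not MDS.

Singleton bound: d ≤ n − k + 1.
Here n = 24, k = 7, so n − k + 1 = 18.
Given d = 2, check d ≤ 18: YES.
Slack = (n − k + 1) − d = 16.
The code is NOT MDS (slack = 16 > 0).
Description: the claimed parameters are [24, 7, 2]_2; such a code would be non-MDS.


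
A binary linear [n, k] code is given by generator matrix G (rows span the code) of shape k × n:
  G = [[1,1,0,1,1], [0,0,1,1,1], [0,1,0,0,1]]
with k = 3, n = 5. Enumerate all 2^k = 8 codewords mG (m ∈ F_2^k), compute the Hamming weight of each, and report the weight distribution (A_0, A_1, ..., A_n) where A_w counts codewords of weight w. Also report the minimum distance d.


Weight distribution: A_0 = 1, A_2 = 2, A_3 = 4, A_4 = 1. Minimum distance d = 2.

Enumerate all 2^3 = 8 messages m ∈ F_2^3.
For each, compute codeword c = mG in F_2^5, then tally its weight.
  m = 000 → c = 00000, weight = 0.
  m = 100 → c = 11011, weight = 4.
  m = 010 → c = 00111, weight = 3.
  m = 110 → c = 11100, weight = 3.
  m = 001 → c = 01001, weight = 2.
  m = 101 → c = 10010, weight = 2.
  m = 011 → c = 01110, weight = 3.
  m = 111 → c = 10101, weight = 3.
Tally weights:
  weight 0: 1 codewords.
  weight 2: 2 codewords.
  weight 3: 4 codewords.
  weight 4: 1 codewords.
Minimum distance d = smallest w > 0 with A_w > 0 = 2.
Sanity: Σ A_w = 8 = 2^3 = 8 ✓.


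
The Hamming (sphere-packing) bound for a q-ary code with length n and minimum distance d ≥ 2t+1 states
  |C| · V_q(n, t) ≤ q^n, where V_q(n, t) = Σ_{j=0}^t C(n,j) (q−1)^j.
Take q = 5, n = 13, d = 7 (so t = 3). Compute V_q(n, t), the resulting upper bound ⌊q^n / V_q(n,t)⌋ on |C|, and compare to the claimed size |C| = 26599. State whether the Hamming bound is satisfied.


V_q(n, t) = 19605, q^n = 1220703125, Hamming bound = 62264, |C| = 26599 ≤ bound (satisfied).

Step 1: Compute V_q(n, t) = Σ_{j=0}^3 C(n, j) (q−1)^j.
  j = 0: C(13,0)·(4)^0 = 1·1 = 1.
  j = 1: C(13,1)·(4)^1 = 13·4 = 52.
  j = 2: C(13,2)·(4)^2 = 78·16 = 1248.
  j = 3: C(13,3)·(4)^3 = 286·64 = 18304.
  V_q(n, t) = 1 + 52 + 1248 + 18304 = 19605.
Step 2: q^n = 5^13 = 1220703125.
Step 3: Hamming bound ⌊q^n / V_q(n,t)⌋ = ⌊1220703125/19605⌋ = 62264.
Step 4: Compare |C| = 26599 to 62264: satisfied.
The claimed |C| lies below the Hamming bound.


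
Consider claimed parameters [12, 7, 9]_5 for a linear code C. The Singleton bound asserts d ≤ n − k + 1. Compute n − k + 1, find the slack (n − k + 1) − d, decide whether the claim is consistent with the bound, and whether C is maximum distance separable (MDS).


Singleton RHS = n − k + 1 = 6, slack = -3, bound violated (no such code; not MDS).

Singleton bound: d ≤ n − k + 1.
Here n = 12, k = 7, so n − k + 1 = 6.
Given d = 9, check d ≤ 6: NO.
Slack = (n − k + 1) − d = -3.
The slack is negative: d = 9 exceeds n − k + 1 = 6 by 3, so the Singleton bound is violated and no linear [12, 7, 9]_5 code can exist. In particular it is not MDS (MDS requires d = n − k + 1 exactly).
Description: the claimed parameters are [12, 7, 9]_5; such a code would be impossible (violates the Singleton bound).


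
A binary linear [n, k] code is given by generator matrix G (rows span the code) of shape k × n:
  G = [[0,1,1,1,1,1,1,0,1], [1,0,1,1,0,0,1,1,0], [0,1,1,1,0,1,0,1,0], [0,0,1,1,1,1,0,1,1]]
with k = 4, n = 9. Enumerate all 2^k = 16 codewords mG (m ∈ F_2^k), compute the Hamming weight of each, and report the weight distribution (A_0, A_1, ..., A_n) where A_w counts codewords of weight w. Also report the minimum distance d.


Weight distribution: A_0 = 1, A_3 = 3, A_4 = 4, A_5 = 4, A_6 = 2, A_7 = 1, A_8 = 1. Minimum distance d = 3.

Enumerate all 2^4 = 16 messages m ∈ F_2^4.
For each, compute codeword c = mG in F_2^9, then tally its weight.
  m = 0000 → c = 000000000, weight = 0.
  m = 1000 → c = 011111101, weight = 7.
  m = 0100 → c = 101100110, weight = 5.
  m = 1100 → c = 110011011, weight = 6.
  m = 0010 → c = 011101010, weight = 5.
  m = 1010 → c = 000010111, weight = 4.
  m = 0110 → c = 110001100, weight = 4.
  m = 1110 → c = 101110001, weight = 5.
  m = 0001 → c = 001111011, weight = 6.
  m = 1001 → c = 010000110, weight = 3.
  m = 0101 → c = 100011101, weight = 5.
  m = 1101 → c = 111100000, weight = 4.
  m = 0011 → c = 010010001, weight = 3.
  m = 1011 → c = 001101100, weight = 4.
  m = 0111 → c = 111110111, weight = 8.
  m = 1111 → c = 100001010, weight = 3.
Tally weights:
  weight 0: 1 codewords.
  weight 3: 3 codewords.
  weight 4: 4 codewords.
  weight 5: 4 codewords.
  weight 6: 2 codewords.
  weight 7: 1 codewords.
  weight 8: 1 codewords.
Minimum distance d = smallest w > 0 with A_w > 0 = 3.
Sanity: Σ A_w = 16 = 2^4 = 16 ✓.


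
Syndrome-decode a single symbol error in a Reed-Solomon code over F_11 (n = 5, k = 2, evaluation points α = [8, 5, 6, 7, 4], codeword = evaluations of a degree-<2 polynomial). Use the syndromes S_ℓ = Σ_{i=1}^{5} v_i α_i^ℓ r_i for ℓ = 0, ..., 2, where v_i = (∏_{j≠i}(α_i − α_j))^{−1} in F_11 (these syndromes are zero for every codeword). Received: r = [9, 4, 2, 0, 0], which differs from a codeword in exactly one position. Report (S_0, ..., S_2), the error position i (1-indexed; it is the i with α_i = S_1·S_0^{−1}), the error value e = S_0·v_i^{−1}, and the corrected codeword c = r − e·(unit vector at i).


S = (8, 10, 7), error at position 5, error magnitude e = 5, c = [9, 4, 2, 0, 6].

Step 1: column multipliers v_i = (∏_{j≠i}(α_i − α_j))^{−1} mod 11.
  i = 1 (α = 8): (8−5)(8−6)(8−7)(8−4) = 3·2·1·4 = 24 ≡ 2, so v_1 = 2^{−1} = 6 (mod 11).
  i = 2 (α = 5): (5−8)(5−6)(5−7)(5−4) = (−3)·(−1)·(−2)·1 = −6 ≡ 5, so v_2 = 5^{−1} = 9 (mod 11).
  i = 3 (α = 6): (6−8)(6−5)(6−7)(6−4) = (−2)·1·(−1)·2 = 4 ≡ 4, so v_3 = 4^{−1} = 3 (mod 11).
  i = 4 (α = 7): (7−8)(7−5)(7−6)(7−4) = (−1)·2·1·3 = −6 ≡ 5, so v_4 = 5^{−1} = 9 (mod 11).
  i = 5 (α = 4): (4−8)(4−5)(4−6)(4−7) = (−4)·(−1)·(−2)·(−3) = 24 ≡ 2, so v_5 = 2^{−1} = 6 (mod 11).
  v = [6, 9, 3, 9, 6].
Step 2: syndromes of r = [9, 4, 2, 0, 0] (all sums mod 11).
  S_0 = Σ v_i r_i = 6·9 + 9·4 + 3·2 + 9·0 + 6·0 = 96 ≡ 8.
  S_1 = Σ v_i α_i r_i = 6·8·9 + 9·5·4 + 3·6·2 + 9·7·0 + 6·4·0 = 648 ≡ 10.
  α_i^2 mod 11 = [9, 3, 3, 5, 5].
  S_2 = Σ v_i α_i^2 r_i = 6·9·9 + 9·3·4 + 3·3·2 + 9·5·0 + 6·5·0 = 612 ≡ 7.
  S = (8, 10, 7) ≠ 0, so r is not a codeword (an error is present).
Step 3: locate the error. For a single error e at position i, S_ℓ = v_i·e·α_i^ℓ, so α_err = S_1/S_0.
  S_0^{−1} = 8^{−1} = 7 (mod 11), so α_err = 10·7 = 70 ≡ 4 = α_5. Error position i = 5.
  Consistency check: S_2/S_1 = 7·10 = 70 ≡ 4 = α_err ✓ (single-error assumption holds).
Step 4: error magnitude e = S_0/v_5 = S_0·∏_{j≠5}(α_5 − α_j) = 8·2 = 16 ≡ 5 (mod 11).
Step 5: correct position 5: c_5 = r_5 − e = 0 − 5 ≡ 6 (mod 11). Hence c = [9, 4, 2, 0, 6].
  Check: interpolating c through the α_i gives m(x) = 3 + 9·x (degree < 2) with m(α_i) = c_i for every i, so c is indeed a codeword.


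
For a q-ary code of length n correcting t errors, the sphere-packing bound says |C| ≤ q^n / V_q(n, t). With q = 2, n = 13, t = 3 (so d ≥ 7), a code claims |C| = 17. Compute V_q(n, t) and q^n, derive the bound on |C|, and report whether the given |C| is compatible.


V_q(n, t) = 378, q^n = 8192, Hamming bound = 21, |C| = 17 ≤ bound (satisfied).

Step 1: Compute V_q(n, t) = Σ_{j=0}^3 C(n, j) (q−1)^j.
  j = 0: C(13,0)·(1)^0 = 1·1 = 1.
  j = 1: C(13,1)·(1)^1 = 13·1 = 13.
  j = 2: C(13,2)·(1)^2 = 78·1 = 78.
  j = 3: C(13,3)·(1)^3 = 286·1 = 286.
  V_q(n, t) = 1 + 13 + 78 + 286 = 378.
Step 2: q^n = 2^13 = 8192.
Step 3: Hamming bound ⌊q^n / V_q(n,t)⌋ = ⌊8192/378⌋ = 21.
Step 4: Compare |C| = 17 to 21: satisfied.
The claimed |C| lies below the Hamming bound.


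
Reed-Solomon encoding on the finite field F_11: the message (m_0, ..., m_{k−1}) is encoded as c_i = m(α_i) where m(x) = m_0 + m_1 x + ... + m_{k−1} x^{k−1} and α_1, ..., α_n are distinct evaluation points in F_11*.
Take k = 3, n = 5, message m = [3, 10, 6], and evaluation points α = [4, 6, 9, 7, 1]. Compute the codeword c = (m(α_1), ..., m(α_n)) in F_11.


c = [7, 4, 7, 4, 8]

Message polynomial: m(x) = 3 + 10·x + 6·x^2 (mod 11).
For each evaluation point α_i, compute m(α_i) mod 11:
  α_1 = 4: Horner steps 6 → 1 → 7, so m(4) = 7.
  α_2 = 6: Horner steps 6 → 2 → 4, so m(6) = 4.
  α_3 = 9: Horner steps 6 → 9 → 7, so m(9) = 7.
  α_4 = 7: Horner steps 6 → 8 → 4, so m(7) = 4.
  α_5 = 1: Horner steps 6 → 5 → 8, so m(1) = 8.
Codeword c = [7, 4, 7, 4, 8] ∈ F_11^5.


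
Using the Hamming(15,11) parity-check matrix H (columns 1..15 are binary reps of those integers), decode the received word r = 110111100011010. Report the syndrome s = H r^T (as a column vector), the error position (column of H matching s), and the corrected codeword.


s = (1, 0, 1, 0)^T, error position = 10, corrected codeword c = 110111100111010

Compute s = H r^T mod 2 one row at a time:
  s_1 = 0 + 0 + 0 + 1 + 1 + 0 + 1 + 0 = 3 ≡ 1 (mod 2).
  s_2 = 1 + 1 + 1 + 1 + 1 + 0 + 1 + 0 = 6 ≡ 0 (mod 2).
  s_3 = 1 + 0 + 1 + 1 + 0 + 1 + 1 + 0 = 5 ≡ 1 (mod 2).
  s_4 = 1 + 0 + 1 + 1 + 0 + 1 + 0 + 0 = 4 ≡ 0 (mod 2).
s = (1, 0, 1, 0)^T — this equals column 10 of H (binary 1010), so error is at position 10.
Correct: flip bit 10 of r = 110111100011010 to get c = 110111100111010.


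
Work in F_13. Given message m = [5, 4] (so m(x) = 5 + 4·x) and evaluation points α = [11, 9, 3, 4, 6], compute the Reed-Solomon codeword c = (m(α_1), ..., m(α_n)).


c = [10, 2, 4, 8, 3]

Message polynomial: m(x) = 5 + 4·x (mod 13).
For each evaluation point α_i, compute m(α_i) mod 13:
  α_1 = 11: Horner steps 4 → 10, so m(11) = 10.
  α_2 = 9: Horner steps 4 → 2, so m(9) = 2.
  α_3 = 3: Horner steps 4 → 4, so m(3) = 4.
  α_4 = 4: Horner steps 4 → 8, so m(4) = 8.
  α_5 = 6: Horner steps 4 → 3, so m(6) = 3.
Codeword c = [10, 2, 4, 8, 3] ∈ F_13^5.


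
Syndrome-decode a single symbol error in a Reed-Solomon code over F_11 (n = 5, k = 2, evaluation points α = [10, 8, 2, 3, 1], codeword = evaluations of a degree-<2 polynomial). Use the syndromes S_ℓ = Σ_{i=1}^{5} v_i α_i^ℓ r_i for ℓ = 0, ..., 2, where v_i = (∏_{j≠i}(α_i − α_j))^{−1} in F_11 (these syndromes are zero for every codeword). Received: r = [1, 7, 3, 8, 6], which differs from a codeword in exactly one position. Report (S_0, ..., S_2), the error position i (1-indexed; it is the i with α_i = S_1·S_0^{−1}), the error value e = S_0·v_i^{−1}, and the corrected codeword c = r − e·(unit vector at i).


S = (2, 6, 7), error at position 4, error magnitude e = 8, c = [1, 7, 3, 0, 6].

Step 1: column multipliers v_i = (∏_{j≠i}(α_i − α_j))^{−1} mod 11.
  i = 1 (α = 10): (10−8)(10−2)(10−3)(10−1) = 2·8·7·9 = 1008 ≡ 7, so v_1 = 7^{−1} = 8 (mod 11).
  i = 2 (α = 8): (8−10)(8−2)(8−3)(8−1) = (−2)·6·5·7 = −420 ≡ 9, so v_2 = 9^{−1} = 5 (mod 11).
  i = 3 (α = 2): (2−10)(2−8)(2−3)(2−1) = (−8)·(−6)·(−1)·1 = −48 ≡ 7, so v_3 = 7^{−1} = 8 (mod 11).
  i = 4 (α = 3): (3−10)(3−8)(3−2)(3−1) = (−7)·(−5)·1·2 = 70 ≡ 4, so v_4 = 4^{−1} = 3 (mod 11).
  i = 5 (α = 1): (1−10)(1−8)(1−2)(1−3) = (−9)·(−7)·(−1)·(−2) = 126 ≡ 5, so v_5 = 5^{−1} = 9 (mod 11).
  v = [8, 5, 8, 3, 9].
Step 2: syndromes of r = [1, 7, 3, 8, 6] (all sums mod 11).
  S_0 = Σ v_i r_i = 8·1 + 5·7 + 8·3 + 3·8 + 9·6 = 145 ≡ 2.
  S_1 = Σ v_i α_i r_i = 8·10·1 + 5·8·7 + 8·2·3 + 3·3·8 + 9·1·6 = 534 ≡ 6.
  α_i^2 mod 11 = [1, 9, 4, 9, 1].
  S_2 = Σ v_i α_i^2 r_i = 8·1·1 + 5·9·7 + 8·4·3 + 3·9·8 + 9·1·6 = 689 ≡ 7.
  S = (2, 6, 7) ≠ 0, so r is not a codeword (an error is present).
Step 3: locate the error. For a single error e at position i, S_ℓ = v_i·e·α_i^ℓ, so α_err = S_1/S_0.
  S_0^{−1} = 2^{−1} = 6 (mod 11), so α_err = 6·6 = 36 ≡ 3 = α_4. Error position i = 4.
  Consistency check: S_2/S_1 = 7·2 = 14 ≡ 3 = α_err ✓ (single-error assumption holds).
Step 4: error magnitude e = S_0/v_4 = S_0·∏_{j≠4}(α_4 − α_j) = 2·4 = 8 ≡ 8 (mod 11).
Step 5: correct position 4: c_4 = r_4 − e = 8 − 8 ≡ 0 (mod 11). Hence c = [1, 7, 3, 0, 6].
  Check: interpolating c through the α_i gives m(x) = 9 + 8·x (degree < 2) with m(α_i) = c_i for every i, so c is indeed a codeword.


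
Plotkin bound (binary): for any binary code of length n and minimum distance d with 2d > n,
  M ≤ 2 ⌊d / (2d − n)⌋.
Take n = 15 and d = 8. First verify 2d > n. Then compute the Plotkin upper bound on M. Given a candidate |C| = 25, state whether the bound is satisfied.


Plotkin bound M ≤ 16; given |C| = 25 > bound (violated).

Check applicability: 2d = 16, n = 15.
2d − n = 1 > 0, so Plotkin applies.
Compute d/(2d−n) = 8/1 ≈ 8.0000.
⌊d/(2d−n)⌋ = 8.
Plotkin bound: M ≤ 2·8 = 16.
Given |C| = 25, check: VIOLATED.
This |C| is above the Plotkin bound, so no binary code with n = 15, d = 8 and 25 codewords exists.


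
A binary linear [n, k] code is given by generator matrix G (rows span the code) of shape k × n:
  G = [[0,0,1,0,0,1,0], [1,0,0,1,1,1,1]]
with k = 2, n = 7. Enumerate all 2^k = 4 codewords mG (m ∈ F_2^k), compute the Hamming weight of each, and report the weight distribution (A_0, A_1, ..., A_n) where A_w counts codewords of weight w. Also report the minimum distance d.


Weight distribution: A_0 = 1, A_2 = 1, A_5 = 2. Minimum distance d = 2.

Enumerate all 2^2 = 4 messages m ∈ F_2^2.
For each, compute codeword c = mG in F_2^7, then tally its weight.
  m = 00 → c = 0000000, weight = 0.
  m = 10 → c = 0010010, weight = 2.
  m = 01 → c = 1001111, weight = 5.
  m = 11 → c = 1011101, weight = 5.
Tally weights:
  weight 0: 1 codewords.
  weight 2: 1 codewords.
  weight 5: 2 codewords.
Minimum distance d = smallest w > 0 with A_w > 0 = 2.
Sanity: Σ A_w = 4 = 2^2 = 4 ✓.


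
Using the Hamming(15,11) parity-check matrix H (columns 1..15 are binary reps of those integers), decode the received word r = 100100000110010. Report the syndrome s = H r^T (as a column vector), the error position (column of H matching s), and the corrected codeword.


s = (1, 0, 1, 0)^T, error position = 10, corrected codeword c = 100100000010010

Compute s = H r^T mod 2 one row at a time:
  s_1 = 0 + 0 + 1 + 1 + 0 + 0 + 1 + 0 = 3 ≡ 1 (mod 2).
  s_2 = 1 + 0 + 0 + 0 + 0 + 0 + 1 + 0 = 2 ≡ 0 (mod 2).
  s_3 = 0 + 0 + 0 + 0 + 1 + 1 + 1 + 0 = 3 ≡ 1 (mod 2).
  s_4 = 1 + 0 + 0 + 0 + 0 + 1 + 0 + 0 = 2 ≡ 0 (mod 2).
s = (1, 0, 1, 0)^T — this equals column 10 of H (binary 1010), so error is at position 10.
Correct: flip bit 10 of r = 100100000110010 to get c = 100100000010010.


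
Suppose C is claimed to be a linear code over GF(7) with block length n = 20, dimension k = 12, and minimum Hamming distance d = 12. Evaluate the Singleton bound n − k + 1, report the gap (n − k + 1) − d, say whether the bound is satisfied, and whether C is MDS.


Singleton RHS = n − k + 1 = 9, slack = -3, bound violated (no such code; not MDS).

Singleton bound: d ≤ n − k + 1.
Here n = 20, k = 12, so n − k + 1 = 9.
Given d = 12, check d ≤ 9: NO.
Slack = (n − k + 1) − d = -3.
The slack is negative: d = 12 exceeds n − k + 1 = 9 by 3, so the Singleton bound is violated and no linear [20, 12, 12]_7 code can exist. In particular it is not MDS (MDS requires d = n − k + 1 exactly).
Description: the claimed parameters are [20, 12, 12]_7; such a code would be impossible (violates the Singleton bound).
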